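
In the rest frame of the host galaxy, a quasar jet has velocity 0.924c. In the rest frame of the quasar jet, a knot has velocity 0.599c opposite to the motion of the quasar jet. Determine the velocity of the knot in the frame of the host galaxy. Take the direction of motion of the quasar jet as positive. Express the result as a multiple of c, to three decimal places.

With v = 0.924 and u' = -0.599 (in units of c),
u = (u' + v)/(1 + u'v/c²):
u = (-0.599 + 0.924) / (1 + (-0.599)·0.924) = 0.3250/0.4465 = 0.7278

+0.728c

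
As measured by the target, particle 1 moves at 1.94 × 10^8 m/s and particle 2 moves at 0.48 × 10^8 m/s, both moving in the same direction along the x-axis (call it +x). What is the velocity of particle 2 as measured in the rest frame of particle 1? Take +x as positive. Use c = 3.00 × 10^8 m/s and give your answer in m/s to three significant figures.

β_A = 0.647, β_B = 0.160 (dividing each by c = 3.00 × 10^8 m/s).
Transform to A's frame with the inverse velocity-addition law: u' = (u − v)/(1 − uv/c²), taking u = β_B and v = β_A.
u' = (0.160 − 0.647) / (1 − (0.647)(0.160)) = -0.4867/0.8965 = -0.5428.
u' = -0.5428 × 3.00 × 10^8 m/s.

-1.63 × 10^8 m/s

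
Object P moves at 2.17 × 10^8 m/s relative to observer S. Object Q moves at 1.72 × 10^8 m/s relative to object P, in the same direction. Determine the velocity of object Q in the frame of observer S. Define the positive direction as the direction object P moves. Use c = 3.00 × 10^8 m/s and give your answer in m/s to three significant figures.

In units of c (dividing by 3.00 × 10^8 m/s): v = 0.723, u' = 0.573.
u = (u' + v)/(1 + u'v/c²):
u = (0.573 + 0.723) / (1 + 0.573·0.723) = 1.2967/1.4147 = 0.9166
(Galilean addition would give +1.297c, exceeding c.)
Converting back: u = 0.9166 × 3.00 × 10^8 m/s.

2.75 × 10^8 m/s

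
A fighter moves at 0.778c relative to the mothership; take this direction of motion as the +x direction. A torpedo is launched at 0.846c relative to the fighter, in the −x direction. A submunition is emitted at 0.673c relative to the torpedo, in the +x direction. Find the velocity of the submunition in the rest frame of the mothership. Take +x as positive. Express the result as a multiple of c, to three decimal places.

Apply u = (u' + v)/(1 + u'v/c²) successively, working outward toward the mothership.
Start: velocity of the fighter relative to the mothership = 0.7780c.
Compose with the torpedo (u' = -0.846 in the fighter frame): u_1 = (-0.846 + 0.778) / (1 + (-0.846)·0.778) = -0.0680/0.3418 = -0.1989.
Compose with the submunition (u' = 0.673 in the torpedo frame): u_2 = (0.673 + (-0.199)) / (1 + 0.673·(-0.199)) = 0.4741/0.8661 = 0.5473.

+0.547c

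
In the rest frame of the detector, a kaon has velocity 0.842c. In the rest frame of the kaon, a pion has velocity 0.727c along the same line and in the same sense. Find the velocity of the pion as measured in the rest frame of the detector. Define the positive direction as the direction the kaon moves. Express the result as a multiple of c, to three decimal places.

With v = 0.842 and u' = 0.727 (in units of c),
u = (u' + v)/(1 + u'v/c²):
u = (0.727 + 0.842) / (1 + 0.727·0.842) = 1.5690/1.6121 = 0.9732
(Galilean addition would give +1.569c, exceeding c.)

0.973c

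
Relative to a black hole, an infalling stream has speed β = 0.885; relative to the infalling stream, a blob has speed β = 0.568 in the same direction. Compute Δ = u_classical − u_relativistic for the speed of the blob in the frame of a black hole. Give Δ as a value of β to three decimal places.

Δ = 0.486

Galilean: u_cl = 0.568 + 0.885 = 1.4530.
Relativistic: u_rel = (0.568 + 0.885) / (1 + 0.568·0.885) = 1.4530/1.5027 = 0.9669.
Δ = 1.4530 − 0.9669 = 0.4861.
(The classical prediction exceeds c; the relativistic result does not.)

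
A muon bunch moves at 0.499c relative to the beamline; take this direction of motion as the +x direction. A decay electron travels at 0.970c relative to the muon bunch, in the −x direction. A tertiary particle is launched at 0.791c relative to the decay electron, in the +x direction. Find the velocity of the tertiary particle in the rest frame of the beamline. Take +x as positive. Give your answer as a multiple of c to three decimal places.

-0.438c

Apply u = (u' + v)/(1 + u'v/c²) successively, working outward toward the beamline.
Start: velocity of the muon bunch relative to the beamline = 0.4990c.
Compose with the decay electron (u' = -0.970 in the muon bunch frame): u_1 = (-0.970 + 0.499) / (1 + (-0.970)·0.499) = -0.4710/0.5160 = -0.9128.
Compose with the tertiary particle (u' = 0.791 in the decay electron frame): u_2 = (0.791 + (-0.913)) / (1 + 0.791·(-0.913)) = -0.1218/0.2779 = -0.4384.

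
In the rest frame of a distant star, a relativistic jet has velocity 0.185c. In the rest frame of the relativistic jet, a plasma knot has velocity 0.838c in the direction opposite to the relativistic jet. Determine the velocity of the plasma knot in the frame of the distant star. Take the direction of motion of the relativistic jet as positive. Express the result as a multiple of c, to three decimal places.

With v = 0.185 and u' = -0.838 (in units of c),
u = (u' + v)/(1 + u'v/c²):
u = (-0.838 + 0.185) / (1 + (-0.838)·0.185) = -0.6530/0.8450 = -0.7728
(Galilean addition would give -0.653c.)

-0.773c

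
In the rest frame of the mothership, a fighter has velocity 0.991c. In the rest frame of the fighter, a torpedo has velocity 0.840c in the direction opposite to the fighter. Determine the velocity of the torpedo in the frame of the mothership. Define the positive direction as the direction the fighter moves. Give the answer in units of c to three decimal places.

+0.901c

With v = 0.991 and u' = -0.840 (in units of c),
u = (u' + v)/(1 + u'v/c²):
u = (-0.840 + 0.991) / (1 + (-0.840)·0.991) = 0.1510/0.1676 = 0.9012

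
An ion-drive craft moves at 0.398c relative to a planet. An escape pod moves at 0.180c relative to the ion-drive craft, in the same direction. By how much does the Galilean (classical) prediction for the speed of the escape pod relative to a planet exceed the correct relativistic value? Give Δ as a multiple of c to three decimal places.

Galilean: u_cl = 0.180 + 0.398 = 0.5780.
Relativistic: u_rel = (0.180 + 0.398) / (1 + 0.180·0.398) = 0.5780/1.0716 = 0.5394.
Δ = 0.5780 − 0.5394 = 0.0386.

Δ = 0.039c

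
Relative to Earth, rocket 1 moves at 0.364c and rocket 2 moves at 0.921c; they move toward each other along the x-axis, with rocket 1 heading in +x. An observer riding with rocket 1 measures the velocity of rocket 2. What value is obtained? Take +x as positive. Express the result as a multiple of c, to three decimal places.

β_A = 0.364, β_B = -0.921.
Transform to A's frame with the inverse velocity-addition law: u' = (u − v)/(1 − uv/c²), taking u = β_B and v = β_A.
u' = (-0.921 − 0.364) / (1 − (0.364)(-0.921)) = -1.2850/1.3352 = -0.9624.

-0.962c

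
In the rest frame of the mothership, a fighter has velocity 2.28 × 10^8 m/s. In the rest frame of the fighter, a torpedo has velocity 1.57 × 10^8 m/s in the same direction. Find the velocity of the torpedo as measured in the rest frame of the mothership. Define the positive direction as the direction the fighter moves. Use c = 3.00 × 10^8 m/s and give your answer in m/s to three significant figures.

In units of c (dividing by 3.00 × 10^8 m/s): v = 0.760, u' = 0.523.
u = (u' + v)/(1 + u'v/c²):
u = (0.523 + 0.760) / (1 + 0.523·0.760) = 1.2833/1.3977 = 0.9182
Converting back: u = 0.9182 × 3.00 × 10^8 m/s.

2.75 × 10^8 m/s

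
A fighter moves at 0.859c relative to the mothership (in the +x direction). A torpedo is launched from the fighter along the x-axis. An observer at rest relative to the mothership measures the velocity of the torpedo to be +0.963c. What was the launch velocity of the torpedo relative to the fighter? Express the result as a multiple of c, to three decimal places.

Invert the composition law: u' = (u − v)/(1 − uv/c²).
u' = (0.963 − 0.859) / (1 − (0.963)(0.859)) = 0.1040/0.1728 = 0.6019.

+0.602c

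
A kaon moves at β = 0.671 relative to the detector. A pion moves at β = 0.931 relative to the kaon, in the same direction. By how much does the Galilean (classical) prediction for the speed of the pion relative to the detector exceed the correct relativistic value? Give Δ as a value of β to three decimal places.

Δ = 0.616

Galilean: u_cl = 0.931 + 0.671 = 1.6020.
Relativistic: u_rel = (0.931 + 0.671) / (1 + 0.931·0.671) = 1.6020/1.6247 = 0.9860.
Δ = 1.6020 − 0.9860 = 0.6160.
(The classical prediction exceeds c; the relativistic result does not.)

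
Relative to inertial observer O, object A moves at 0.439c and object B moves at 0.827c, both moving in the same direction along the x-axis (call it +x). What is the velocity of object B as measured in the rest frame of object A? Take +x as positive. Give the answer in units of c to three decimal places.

β_A = 0.439, β_B = 0.827.
Transform to A's frame with the inverse velocity-addition law: u' = (u − v)/(1 − uv/c²), taking u = β_B and v = β_A.
u' = (0.827 − 0.439) / (1 − (0.439)(0.827)) = 0.3880/0.6369 = 0.6092.

+0.609c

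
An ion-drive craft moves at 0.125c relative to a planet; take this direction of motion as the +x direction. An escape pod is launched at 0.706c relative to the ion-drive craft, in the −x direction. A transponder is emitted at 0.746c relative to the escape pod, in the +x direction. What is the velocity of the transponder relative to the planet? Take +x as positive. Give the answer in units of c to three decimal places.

+0.207c

Apply u = (u' + v)/(1 + u'v/c²) successively, working outward toward the planet.
Start: velocity of the ion-drive craft relative to the planet = 0.1250c.
Compose with the escape pod (u' = -0.706 in the ion-drive craft frame): u_1 = (-0.706 + 0.125) / (1 + (-0.706)·0.125) = -0.5810/0.9117 = -0.6372.
Compose with the transponder (u' = 0.746 in the escape pod frame): u_2 = (0.746 + (-0.637)) / (1 + 0.746·(-0.637)) = 0.1088/0.5246 = 0.2073.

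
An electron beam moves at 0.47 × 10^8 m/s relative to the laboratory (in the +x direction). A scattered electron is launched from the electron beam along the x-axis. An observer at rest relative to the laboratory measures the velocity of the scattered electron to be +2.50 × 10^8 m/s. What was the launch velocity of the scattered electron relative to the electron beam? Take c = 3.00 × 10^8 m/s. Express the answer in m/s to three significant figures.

v = 0.157c, u = 0.833c.
Invert the composition law: u' = (u − v)/(1 − uv/c²).
u' = (0.833 − 0.157) / (1 − (0.833)(0.157)) = 0.6767/0.8694 = 0.7783.
u' = 0.7783 × 3.00 × 10^8 m/s.

+2.33 × 10^8 m/s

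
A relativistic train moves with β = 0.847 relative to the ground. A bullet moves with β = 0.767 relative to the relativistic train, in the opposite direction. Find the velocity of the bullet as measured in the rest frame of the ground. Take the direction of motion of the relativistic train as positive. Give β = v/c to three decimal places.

β = +0.228

With v = 0.847 and u' = -0.767 (in units of c),
u = (u' + v)/(1 + u'v/c²):
u = (-0.767 + 0.847) / (1 + (-0.767)·0.847) = 0.0800/0.3504 = 0.2283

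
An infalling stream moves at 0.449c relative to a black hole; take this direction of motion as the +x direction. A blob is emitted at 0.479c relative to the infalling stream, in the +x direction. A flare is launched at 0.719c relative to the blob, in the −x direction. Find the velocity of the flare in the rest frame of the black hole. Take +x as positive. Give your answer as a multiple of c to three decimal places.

+0.099c

Apply u = (u' + v)/(1 + u'v/c²) successively, working outward toward the black hole.
Start: velocity of the infalling stream relative to the black hole = 0.4490c.
Compose with the blob (u' = 0.479 in the infalling stream frame): u_1 = (0.479 + 0.449) / (1 + 0.479·0.449) = 0.9280/1.2151 = 0.7637.
Compose with the flare (u' = -0.719 in the blob frame): u_2 = (-0.719 + 0.764) / (1 + (-0.719)·0.764) = 0.0447/0.4509 = 0.0992.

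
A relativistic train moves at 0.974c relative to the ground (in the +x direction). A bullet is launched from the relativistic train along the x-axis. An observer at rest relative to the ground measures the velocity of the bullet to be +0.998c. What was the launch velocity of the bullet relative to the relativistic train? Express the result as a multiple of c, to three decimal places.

+0.859c

Invert the composition law: u' = (u − v)/(1 − uv/c²).
u' = (0.998 − 0.974) / (1 − (0.998)(0.974)) = 0.0240/0.0279 = 0.8587.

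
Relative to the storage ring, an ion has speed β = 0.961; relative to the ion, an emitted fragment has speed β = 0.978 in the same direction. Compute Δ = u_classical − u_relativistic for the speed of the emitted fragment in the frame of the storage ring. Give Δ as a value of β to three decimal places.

Δ = 0.939

Galilean: u_cl = 0.978 + 0.961 = 1.9390.
Relativistic: u_rel = (0.978 + 0.961) / (1 + 0.978·0.961) = 1.9390/1.9399 = 0.9996.
Δ = 1.9390 − 0.9996 = 0.9394.
(The classical prediction exceeds c; the relativistic result does not.)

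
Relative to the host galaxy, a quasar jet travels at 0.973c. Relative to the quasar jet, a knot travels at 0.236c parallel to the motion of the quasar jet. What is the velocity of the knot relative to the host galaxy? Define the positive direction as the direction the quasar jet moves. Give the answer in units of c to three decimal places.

0.983c

With v = 0.973 and u' = 0.236 (in units of c),
u = (u' + v)/(1 + u'v/c²):
u = (0.236 + 0.973) / (1 + 0.236·0.973) = 1.2090/1.2296 = 0.9832
(Galilean addition would give +1.209c, exceeding c.)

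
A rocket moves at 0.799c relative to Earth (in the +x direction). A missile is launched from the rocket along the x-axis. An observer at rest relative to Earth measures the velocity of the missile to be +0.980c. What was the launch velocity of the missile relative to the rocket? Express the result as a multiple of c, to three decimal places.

Invert the composition law: u' = (u − v)/(1 − uv/c²).
u' = (0.980 − 0.799) / (1 − (0.980)(0.799)) = 0.1810/0.2170 = 0.8342.

+0.834c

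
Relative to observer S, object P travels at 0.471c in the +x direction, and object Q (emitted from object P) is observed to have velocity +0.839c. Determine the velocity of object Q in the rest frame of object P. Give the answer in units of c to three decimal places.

Invert the composition law: u' = (u − v)/(1 − uv/c²).
u' = (0.839 − 0.471) / (1 − (0.839)(0.471)) = 0.3680/0.6048 = 0.6084.

+0.608c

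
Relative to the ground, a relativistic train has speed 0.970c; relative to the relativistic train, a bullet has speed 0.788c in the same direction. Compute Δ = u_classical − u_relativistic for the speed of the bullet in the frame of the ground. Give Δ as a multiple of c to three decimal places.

Galilean: u_cl = 0.788 + 0.970 = 1.7580.
Relativistic: u_rel = (0.788 + 0.970) / (1 + 0.788·0.970) = 1.7580/1.7644 = 0.9964.
Δ = 1.7580 − 0.9964 = 0.7616.
(The classical prediction exceeds c; the relativistic result does not.)

Δ = 0.762c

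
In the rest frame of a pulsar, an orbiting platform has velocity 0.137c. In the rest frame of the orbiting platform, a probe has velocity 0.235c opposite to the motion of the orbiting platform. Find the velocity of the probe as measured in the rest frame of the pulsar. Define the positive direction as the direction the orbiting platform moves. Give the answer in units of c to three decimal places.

With v = 0.137 and u' = -0.235 (in units of c),
u = (u' + v)/(1 + u'v/c²):
u = (-0.235 + 0.137) / (1 + (-0.235)·0.137) = -0.0980/0.9678 = -0.1013

-0.101c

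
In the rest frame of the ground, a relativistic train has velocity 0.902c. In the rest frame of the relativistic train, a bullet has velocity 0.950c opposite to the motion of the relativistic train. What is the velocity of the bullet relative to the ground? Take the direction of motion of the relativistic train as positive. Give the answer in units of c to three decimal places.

-0.335c

With v = 0.902 and u' = -0.950 (in units of c),
u = (u' + v)/(1 + u'v/c²):
u = (-0.950 + 0.902) / (1 + (-0.950)·0.902) = -0.0480/0.1431 = -0.3354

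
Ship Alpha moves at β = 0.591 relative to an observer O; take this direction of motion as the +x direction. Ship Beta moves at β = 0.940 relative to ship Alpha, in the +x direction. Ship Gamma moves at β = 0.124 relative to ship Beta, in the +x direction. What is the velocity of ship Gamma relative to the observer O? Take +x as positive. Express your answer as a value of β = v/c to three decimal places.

Apply u = (u' + v)/(1 + u'v/c²) successively, working outward toward the observer O.
Start: velocity of ship Alpha relative to the observer O = 0.5910c.
Compose with ship Beta (u' = 0.940 in ship Alpha frame): u_1 = (0.940 + 0.591) / (1 + 0.940·0.591) = 1.5310/1.5555 = 0.9842.
Compose with ship Gamma (u' = 0.124 in ship Beta frame): u_2 = (0.124 + 0.984) / (1 + 0.124·0.984) = 1.1082/1.1220 = 0.9877.

β = 0.988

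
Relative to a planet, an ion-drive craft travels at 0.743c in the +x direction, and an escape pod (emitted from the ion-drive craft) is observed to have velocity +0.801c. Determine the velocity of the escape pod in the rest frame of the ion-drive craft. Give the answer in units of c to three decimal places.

+0.143c

Invert the composition law: u' = (u − v)/(1 − uv/c²).
u' = (0.801 − 0.743) / (1 − (0.801)(0.743)) = 0.0580/0.4049 = 0.1433.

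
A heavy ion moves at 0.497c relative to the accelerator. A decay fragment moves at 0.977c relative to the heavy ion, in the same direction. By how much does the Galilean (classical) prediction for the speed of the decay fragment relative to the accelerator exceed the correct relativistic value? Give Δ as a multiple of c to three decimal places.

Δ = 0.482c

Galilean: u_cl = 0.977 + 0.497 = 1.4740.
Relativistic: u_rel = (0.977 + 0.497) / (1 + 0.977·0.497) = 1.4740/1.4856 = 0.9922.
Δ = 1.4740 − 0.9922 = 0.4818.
(The classical prediction exceeds c; the relativistic result does not.)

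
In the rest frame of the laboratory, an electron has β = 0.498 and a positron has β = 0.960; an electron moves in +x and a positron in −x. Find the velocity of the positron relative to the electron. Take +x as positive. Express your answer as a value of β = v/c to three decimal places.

β_A = 0.498, β_B = -0.960.
Transform to A's frame with the inverse velocity-addition law: u' = (u − v)/(1 − uv/c²), taking u = β_B and v = β_A.
u' = (-0.960 − 0.498) / (1 − (0.498)(-0.960)) = -1.4580/1.4781 = -0.9864.

β = -0.986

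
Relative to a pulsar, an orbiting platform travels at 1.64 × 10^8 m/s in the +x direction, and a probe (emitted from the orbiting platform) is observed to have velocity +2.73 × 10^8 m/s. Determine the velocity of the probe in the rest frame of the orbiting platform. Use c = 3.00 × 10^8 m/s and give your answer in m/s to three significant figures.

v = 0.547c, u = 0.910c.
Invert the composition law: u' = (u − v)/(1 − uv/c²).
u' = (0.910 − 0.547) / (1 − (0.910)(0.547)) = 0.3633/0.5025 = 0.7230.
u' = 0.7230 × 3.00 × 10^8 m/s.

+2.17 × 10^8 m/s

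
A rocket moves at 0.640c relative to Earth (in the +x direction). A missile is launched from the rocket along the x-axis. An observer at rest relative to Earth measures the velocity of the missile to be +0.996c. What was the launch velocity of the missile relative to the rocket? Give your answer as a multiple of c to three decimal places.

Invert the composition law: u' = (u − v)/(1 − uv/c²).
u' = (0.996 − 0.640) / (1 − (0.996)(0.640)) = 0.3560/0.3626 = 0.9819.

+0.982c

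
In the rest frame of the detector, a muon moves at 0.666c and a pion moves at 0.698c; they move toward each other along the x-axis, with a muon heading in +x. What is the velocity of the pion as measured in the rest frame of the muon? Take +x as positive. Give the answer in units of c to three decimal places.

β_A = 0.666, β_B = -0.698.
Transform to A's frame with the inverse velocity-addition law: u' = (u − v)/(1 − uv/c²), taking u = β_B and v = β_A.
u' = (-0.698 − 0.666) / (1 − (0.666)(-0.698)) = -1.3640/1.4649 = -0.9311.

-0.931c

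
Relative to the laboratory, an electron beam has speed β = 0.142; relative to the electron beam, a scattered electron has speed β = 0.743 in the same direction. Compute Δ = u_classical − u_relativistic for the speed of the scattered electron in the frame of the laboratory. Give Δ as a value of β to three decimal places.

Galilean: u_cl = 0.743 + 0.142 = 0.8850.
Relativistic: u_rel = (0.743 + 0.142) / (1 + 0.743·0.142) = 0.8850/1.1055 = 0.8005.
Δ = 0.8850 − 0.8005 = 0.0845.

Δ = 0.084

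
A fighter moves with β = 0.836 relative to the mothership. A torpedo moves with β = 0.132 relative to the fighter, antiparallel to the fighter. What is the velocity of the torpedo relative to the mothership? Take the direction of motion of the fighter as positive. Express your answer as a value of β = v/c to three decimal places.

β = +0.791

With v = 0.836 and u' = -0.132 (in units of c),
u = (u' + v)/(1 + u'v/c²):
u = (-0.132 + 0.836) / (1 + (-0.132)·0.836) = 0.7040/0.8896 = 0.7913
(Galilean addition would give +0.704c.)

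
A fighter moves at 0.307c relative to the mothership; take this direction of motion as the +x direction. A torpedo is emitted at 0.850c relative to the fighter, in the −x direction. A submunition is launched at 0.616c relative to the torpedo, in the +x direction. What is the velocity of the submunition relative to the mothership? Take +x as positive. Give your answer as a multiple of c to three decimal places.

Apply u = (u' + v)/(1 + u'v/c²) successively, working outward toward the mothership.
Start: velocity of the fighter relative to the mothership = 0.3070c.
Compose with the torpedo (u' = -0.850 in the fighter frame): u_1 = (-0.850 + 0.307) / (1 + (-0.850)·0.307) = -0.5430/0.7390 = -0.7347.
Compose with the submunition (u' = 0.616 in the torpedo frame): u_2 = (0.616 + (-0.735)) / (1 + 0.616·(-0.735)) = -0.1187/0.5474 = -0.2169.

-0.217c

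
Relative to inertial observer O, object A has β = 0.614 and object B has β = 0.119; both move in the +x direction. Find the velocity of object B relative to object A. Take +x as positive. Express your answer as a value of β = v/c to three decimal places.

β_A = 0.614, β_B = 0.119.
Transform to A's frame with the inverse velocity-addition law: u' = (u − v)/(1 − uv/c²), taking u = β_B and v = β_A.
u' = (0.119 − 0.614) / (1 − (0.614)(0.119)) = -0.4950/0.9269 = -0.5340.

β = -0.534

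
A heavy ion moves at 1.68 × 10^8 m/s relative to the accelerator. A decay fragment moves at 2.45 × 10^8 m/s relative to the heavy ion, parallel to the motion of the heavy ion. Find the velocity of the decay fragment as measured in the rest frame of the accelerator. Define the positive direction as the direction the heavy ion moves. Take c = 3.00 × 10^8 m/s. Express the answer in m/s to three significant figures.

2.83 × 10^8 m/s

In units of c (dividing by 3.00 × 10^8 m/s): v = 0.560, u' = 0.817.
u = (u' + v)/(1 + u'v/c²):
u = (0.817 + 0.560) / (1 + 0.817·0.560) = 1.3767/1.4573 = 0.9446
(Galilean addition would give +1.377c, exceeding c.)
Converting back: u = 0.9446 × 3.00 × 10^8 m/s.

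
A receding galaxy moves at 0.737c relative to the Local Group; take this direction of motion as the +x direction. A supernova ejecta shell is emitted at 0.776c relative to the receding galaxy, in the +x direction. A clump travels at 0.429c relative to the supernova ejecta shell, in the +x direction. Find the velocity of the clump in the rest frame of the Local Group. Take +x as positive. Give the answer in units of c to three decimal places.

0.985c

Apply u = (u' + v)/(1 + u'v/c²) successively, working outward toward the Local Group.
Start: velocity of the receding galaxy relative to the Local Group = 0.7370c.
Compose with the supernova ejecta shell (u' = 0.776 in the receding galaxy frame): u_1 = (0.776 + 0.737) / (1 + 0.776·0.737) = 1.5130/1.5719 = 0.9625.
Compose with the clump (u' = 0.429 in the supernova ejecta shell frame): u_2 = (0.429 + 0.963) / (1 + 0.429·0.963) = 1.3915/1.4129 = 0.9849.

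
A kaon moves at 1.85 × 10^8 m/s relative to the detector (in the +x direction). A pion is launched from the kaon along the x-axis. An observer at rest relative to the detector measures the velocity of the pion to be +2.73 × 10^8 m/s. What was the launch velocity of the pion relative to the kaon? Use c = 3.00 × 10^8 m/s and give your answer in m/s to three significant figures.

v = 0.617c, u = 0.910c.
Invert the composition law: u' = (u − v)/(1 − uv/c²).
u' = (0.910 − 0.617) / (1 − (0.910)(0.617)) = 0.2933/0.4388 = 0.6684.
u' = 0.6684 × 3.00 × 10^8 m/s.

+2.01 × 10^8 m/s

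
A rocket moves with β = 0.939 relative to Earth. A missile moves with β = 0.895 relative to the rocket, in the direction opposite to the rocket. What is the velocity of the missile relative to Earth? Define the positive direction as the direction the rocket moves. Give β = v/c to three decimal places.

β = +0.276

With v = 0.939 and u' = -0.895 (in units of c),
u = (u' + v)/(1 + u'v/c²):
u = (-0.895 + 0.939) / (1 + (-0.895)·0.939) = 0.0440/0.1596 = 0.2757
(Galilean addition would give +0.044c.)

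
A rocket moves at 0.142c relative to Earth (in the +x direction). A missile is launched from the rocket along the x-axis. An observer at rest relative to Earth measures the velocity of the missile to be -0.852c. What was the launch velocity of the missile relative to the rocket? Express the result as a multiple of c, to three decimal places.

Invert the composition law: u' = (u − v)/(1 − uv/c²).
u' = (-0.852 − 0.142) / (1 − (-0.852)(0.142)) = -0.9940/1.1210 = -0.8867.

-0.887c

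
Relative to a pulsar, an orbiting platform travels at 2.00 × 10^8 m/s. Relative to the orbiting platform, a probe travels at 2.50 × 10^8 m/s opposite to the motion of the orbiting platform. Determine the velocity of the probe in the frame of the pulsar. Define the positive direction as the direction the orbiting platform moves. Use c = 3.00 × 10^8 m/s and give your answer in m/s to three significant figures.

-1.12 × 10^8 m/s

In units of c (dividing by 3.00 × 10^8 m/s): v = 0.667, u' = -0.833.
u = (u' + v)/(1 + u'v/c²):
u = (-0.833 + 0.667) / (1 + (-0.833)·0.667) = -0.1667/0.4444 = -0.3750
Converting back: u = -0.3750 × 3.00 × 10^8 m/s.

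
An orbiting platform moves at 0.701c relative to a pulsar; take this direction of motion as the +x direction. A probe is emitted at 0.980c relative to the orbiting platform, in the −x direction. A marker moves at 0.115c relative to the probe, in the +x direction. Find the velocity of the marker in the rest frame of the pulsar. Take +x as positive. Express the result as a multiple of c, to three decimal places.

Apply u = (u' + v)/(1 + u'v/c²) successively, working outward toward the pulsar.
Start: velocity of the orbiting platform relative to the pulsar = 0.7010c.
Compose with the probe (u' = -0.980 in the orbiting platform frame): u_1 = (-0.980 + 0.701) / (1 + (-0.980)·0.701) = -0.2790/0.3130 = -0.8913.
Compose with the marker (u' = 0.115 in the probe frame): u_2 = (0.115 + (-0.891)) / (1 + 0.115·(-0.891)) = -0.7763/0.8975 = -0.8650.

-0.865c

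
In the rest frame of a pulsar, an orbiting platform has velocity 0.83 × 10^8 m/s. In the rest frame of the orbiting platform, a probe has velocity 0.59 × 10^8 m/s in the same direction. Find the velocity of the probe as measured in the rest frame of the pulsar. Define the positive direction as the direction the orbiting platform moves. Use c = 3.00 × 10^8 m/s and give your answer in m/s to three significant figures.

1.35 × 10^8 m/s

In units of c (dividing by 3.00 × 10^8 m/s): v = 0.277, u' = 0.197.
u = (u' + v)/(1 + u'v/c²):
u = (0.197 + 0.277) / (1 + 0.197·0.277) = 0.4733/1.0544 = 0.4489
(Galilean addition would give +0.473c.)
Converting back: u = 0.4489 × 3.00 × 10^8 m/s.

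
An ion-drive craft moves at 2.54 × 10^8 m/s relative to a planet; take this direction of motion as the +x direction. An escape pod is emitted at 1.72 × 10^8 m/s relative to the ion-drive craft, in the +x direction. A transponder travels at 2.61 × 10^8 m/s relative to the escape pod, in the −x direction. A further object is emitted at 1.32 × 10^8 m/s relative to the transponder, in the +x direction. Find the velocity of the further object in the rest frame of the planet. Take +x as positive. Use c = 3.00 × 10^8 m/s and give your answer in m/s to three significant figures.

Apply u = (u' + v)/(1 + u'v/c²) successively, working outward toward the planet.
(Dividing each given speed by c = 3.00 × 10^8 m/s to work in units of c.)
Start: velocity of the ion-drive craft relative to the planet = 0.8467c.
Compose with the escape pod (u' = 0.573 in the ion-drive craft frame): u_1 = (0.573 + 0.847) / (1 + 0.573·0.847) = 1.4200/1.4854 = 0.9560.
Compose with the transponder (u' = -0.870 in the escape pod frame): u_2 = (-0.870 + 0.956) / (1 + (-0.870)·0.956) = 0.0860/0.1683 = 0.5107.
Compose with the further object (u' = 0.440 in the transponder frame): u_3 = (0.440 + 0.511) / (1 + 0.440·0.511) = 0.9507/1.2247 = 0.7763.
So u = 0.7763 × 3.00 × 10^8 m/s.

+2.33 × 10^8 m/s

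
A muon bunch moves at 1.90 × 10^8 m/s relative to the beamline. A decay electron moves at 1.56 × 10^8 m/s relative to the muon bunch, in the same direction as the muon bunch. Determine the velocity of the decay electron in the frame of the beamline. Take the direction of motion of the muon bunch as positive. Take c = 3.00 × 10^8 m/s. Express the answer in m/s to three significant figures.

In units of c (dividing by 3.00 × 10^8 m/s): v = 0.633, u' = 0.520.
u = (u' + v)/(1 + u'v/c²):
u = (0.520 + 0.633) / (1 + 0.520·0.633) = 1.1533/1.3293 = 0.8676
(Galilean addition would give +1.153c, exceeding c.)
Converting back: u = 0.8676 × 3.00 × 10^8 m/s.

2.60 × 10^8 m/s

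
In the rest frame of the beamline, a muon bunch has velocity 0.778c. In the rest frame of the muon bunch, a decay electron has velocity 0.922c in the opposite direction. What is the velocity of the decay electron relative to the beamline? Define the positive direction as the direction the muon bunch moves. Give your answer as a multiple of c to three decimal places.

With v = 0.778 and u' = -0.922 (in units of c),
u = (u' + v)/(1 + u'v/c²):
u = (-0.922 + 0.778) / (1 + (-0.922)·0.778) = -0.1440/0.2827 = -0.5094
(Galilean addition would give -0.144c.)

-0.509c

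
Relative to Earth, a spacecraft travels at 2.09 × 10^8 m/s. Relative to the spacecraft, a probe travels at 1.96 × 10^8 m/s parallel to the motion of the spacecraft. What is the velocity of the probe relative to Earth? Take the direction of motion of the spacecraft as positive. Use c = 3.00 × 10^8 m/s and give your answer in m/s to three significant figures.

In units of c (dividing by 3.00 × 10^8 m/s): v = 0.697, u' = 0.653.
u = (u' + v)/(1 + u'v/c²):
u = (0.653 + 0.697) / (1 + 0.653·0.697) = 1.3500/1.4552 = 0.9277
(Galilean addition would give +1.350c, exceeding c.)
Converting back: u = 0.9277 × 3.00 × 10^8 m/s.

2.78 × 10^8 m/s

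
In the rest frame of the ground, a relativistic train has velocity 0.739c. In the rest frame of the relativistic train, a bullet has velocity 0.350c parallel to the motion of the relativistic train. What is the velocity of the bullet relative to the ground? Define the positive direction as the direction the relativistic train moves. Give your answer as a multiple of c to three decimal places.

0.865c

With v = 0.739 and u' = 0.350 (in units of c),
u = (u' + v)/(1 + u'v/c²):
u = (0.350 + 0.739) / (1 + 0.350·0.739) = 1.0890/1.2587 = 0.8652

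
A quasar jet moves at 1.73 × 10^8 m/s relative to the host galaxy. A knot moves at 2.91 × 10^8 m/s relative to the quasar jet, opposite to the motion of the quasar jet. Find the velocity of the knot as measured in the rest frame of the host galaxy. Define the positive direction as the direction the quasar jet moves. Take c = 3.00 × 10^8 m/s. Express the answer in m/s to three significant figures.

-2.68 × 10^8 m/s

In units of c (dividing by 3.00 × 10^8 m/s): v = 0.577, u' = -0.970.
u = (u' + v)/(1 + u'v/c²):
u = (-0.970 + 0.577) / (1 + (-0.970)·0.577) = -0.3933/0.4406 = -0.8927
(Galilean addition would give -0.393c.)
Converting back: u = -0.8927 × 3.00 × 10^8 m/s.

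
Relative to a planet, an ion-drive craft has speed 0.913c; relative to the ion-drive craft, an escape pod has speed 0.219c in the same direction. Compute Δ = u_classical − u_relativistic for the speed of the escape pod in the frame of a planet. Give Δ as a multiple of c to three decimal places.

Δ = 0.189c

Galilean: u_cl = 0.219 + 0.913 = 1.1320.
Relativistic: u_rel = (0.219 + 0.913) / (1 + 0.219·0.913) = 1.1320/1.1999 = 0.9434.
Δ = 1.1320 − 0.9434 = 0.1886.
(The classical prediction exceeds c; the relativistic result does not.)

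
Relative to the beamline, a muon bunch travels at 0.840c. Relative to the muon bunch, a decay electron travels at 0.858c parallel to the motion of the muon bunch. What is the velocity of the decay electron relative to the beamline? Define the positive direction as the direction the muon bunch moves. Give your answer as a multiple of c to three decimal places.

0.987c

With v = 0.840 and u' = 0.858 (in units of c),
u = (u' + v)/(1 + u'v/c²):
u = (0.858 + 0.840) / (1 + 0.858·0.840) = 1.6980/1.7207 = 0.9868
(Galilean addition would give +1.698c, exceeding c.)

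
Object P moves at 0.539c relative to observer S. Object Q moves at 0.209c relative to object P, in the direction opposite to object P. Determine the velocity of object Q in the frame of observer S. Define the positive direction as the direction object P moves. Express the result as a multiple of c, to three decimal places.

+0.372c

With v = 0.539 and u' = -0.209 (in units of c),
u = (u' + v)/(1 + u'v/c²):
u = (-0.209 + 0.539) / (1 + (-0.209)·0.539) = 0.3300/0.8873 = 0.3719
(Galilean addition would give +0.330c.)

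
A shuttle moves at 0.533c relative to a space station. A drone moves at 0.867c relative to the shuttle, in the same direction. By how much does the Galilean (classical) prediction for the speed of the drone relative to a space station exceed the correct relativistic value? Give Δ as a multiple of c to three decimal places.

Δ = 0.442c

Galilean: u_cl = 0.867 + 0.533 = 1.4000.
Relativistic: u_rel = (0.867 + 0.533) / (1 + 0.867·0.533) = 1.4000/1.4621 = 0.9575.
Δ = 1.4000 − 0.9575 = 0.4425.
(The classical prediction exceeds c; the relativistic result does not.)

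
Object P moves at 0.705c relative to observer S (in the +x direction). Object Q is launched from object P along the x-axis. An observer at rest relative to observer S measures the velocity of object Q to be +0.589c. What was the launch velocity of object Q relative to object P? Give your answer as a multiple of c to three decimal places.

-0.198c

Invert the composition law: u' = (u − v)/(1 − uv/c²).
u' = (0.589 − 0.705) / (1 − (0.589)(0.705)) = -0.1160/0.5848 = -0.1984.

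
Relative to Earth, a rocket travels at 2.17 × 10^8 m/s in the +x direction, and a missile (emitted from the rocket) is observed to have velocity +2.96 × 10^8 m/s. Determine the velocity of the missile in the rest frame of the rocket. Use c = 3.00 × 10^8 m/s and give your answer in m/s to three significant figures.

+2.76 × 10^8 m/s

v = 0.723c, u = 0.987c.
Invert the composition law: u' = (u − v)/(1 − uv/c²).
u' = (0.987 − 0.723) / (1 − (0.987)(0.723)) = 0.2633/0.2863 = 0.9197.
u' = 0.9197 × 3.00 × 10^8 m/s.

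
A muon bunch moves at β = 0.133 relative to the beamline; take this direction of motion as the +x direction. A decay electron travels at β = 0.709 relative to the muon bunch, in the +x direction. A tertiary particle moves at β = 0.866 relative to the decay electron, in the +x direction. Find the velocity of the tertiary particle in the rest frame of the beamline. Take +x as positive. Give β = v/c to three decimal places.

Apply u = (u' + v)/(1 + u'v/c²) successively, working outward toward the beamline.
Start: velocity of the muon bunch relative to the beamline = 0.1330c.
Compose with the decay electron (u' = 0.709 in the muon bunch frame): u_1 = (0.709 + 0.133) / (1 + 0.709·0.133) = 0.8420/1.0943 = 0.7694.
Compose with the tertiary particle (u' = 0.866 in the decay electron frame): u_2 = (0.866 + 0.769) / (1 + 0.866·0.769) = 1.6354/1.6663 = 0.9815.

β = 0.981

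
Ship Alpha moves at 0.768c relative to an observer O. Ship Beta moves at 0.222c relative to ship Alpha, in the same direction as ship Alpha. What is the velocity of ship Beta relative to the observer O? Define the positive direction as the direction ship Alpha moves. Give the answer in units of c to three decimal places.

With v = 0.768 and u' = 0.222 (in units of c),
u = (u' + v)/(1 + u'v/c²):
u = (0.222 + 0.768) / (1 + 0.222·0.768) = 0.9900/1.1705 = 0.8458
(Galilean addition would give +0.990c.)

0.846c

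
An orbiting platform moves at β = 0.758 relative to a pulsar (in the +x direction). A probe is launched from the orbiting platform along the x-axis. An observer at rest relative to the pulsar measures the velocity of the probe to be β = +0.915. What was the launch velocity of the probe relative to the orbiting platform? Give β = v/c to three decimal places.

β = +0.512

Invert the composition law: u' = (u − v)/(1 − uv/c²).
u' = (0.915 − 0.758) / (1 − (0.915)(0.758)) = 0.1570/0.3064 = 0.5124.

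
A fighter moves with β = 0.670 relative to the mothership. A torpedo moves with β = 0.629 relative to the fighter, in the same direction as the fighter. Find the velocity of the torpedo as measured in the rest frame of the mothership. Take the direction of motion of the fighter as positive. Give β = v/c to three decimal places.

With v = 0.670 and u' = 0.629 (in units of c),
u = (u' + v)/(1 + u'v/c²):
u = (0.629 + 0.670) / (1 + 0.629·0.670) = 1.2990/1.4214 = 0.9139

β = 0.914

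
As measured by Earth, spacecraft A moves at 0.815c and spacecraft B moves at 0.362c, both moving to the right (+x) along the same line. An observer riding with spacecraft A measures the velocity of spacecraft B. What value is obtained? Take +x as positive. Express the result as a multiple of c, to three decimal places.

β_A = 0.815, β_B = 0.362.
Transform to A's frame with the inverse velocity-addition law: u' = (u − v)/(1 − uv/c²), taking u = β_B and v = β_A.
u' = (0.362 − 0.815) / (1 − (0.815)(0.362)) = -0.4530/0.7050 = -0.6426.

-0.643c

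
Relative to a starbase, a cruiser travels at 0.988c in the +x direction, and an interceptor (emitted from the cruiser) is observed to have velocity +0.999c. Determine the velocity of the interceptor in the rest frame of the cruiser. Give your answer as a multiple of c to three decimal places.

+0.847c

Invert the composition law: u' = (u − v)/(1 − uv/c²).
u' = (0.999 − 0.988) / (1 − (0.999)(0.988)) = 0.0110/0.0130 = 0.8469.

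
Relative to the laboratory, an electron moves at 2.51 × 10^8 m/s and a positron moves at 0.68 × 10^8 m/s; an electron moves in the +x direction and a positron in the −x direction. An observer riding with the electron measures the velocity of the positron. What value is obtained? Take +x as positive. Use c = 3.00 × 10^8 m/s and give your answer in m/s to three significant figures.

-2.68 × 10^8 m/s

β_A = 0.837, β_B = -0.227 (dividing each by c = 3.00 × 10^8 m/s).
Transform to A's frame with the inverse velocity-addition law: u' = (u − v)/(1 − uv/c²), taking u = β_B and v = β_A.
u' = (-0.227 − 0.837) / (1 − (0.837)(-0.227)) = -1.0633/1.1896 = -0.8938.
u' = -0.8938 × 3.00 × 10^8 m/s.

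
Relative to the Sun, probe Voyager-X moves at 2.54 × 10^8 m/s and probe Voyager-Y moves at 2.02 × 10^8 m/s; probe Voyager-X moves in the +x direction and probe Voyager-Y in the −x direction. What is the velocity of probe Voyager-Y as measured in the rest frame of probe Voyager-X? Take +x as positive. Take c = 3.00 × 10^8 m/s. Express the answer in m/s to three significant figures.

β_A = 0.847, β_B = -0.673 (dividing each by c = 3.00 × 10^8 m/s).
Transform to A's frame with the inverse velocity-addition law: u' = (u − v)/(1 − uv/c²), taking u = β_B and v = β_A.
u' = (-0.673 − 0.847) / (1 − (0.847)(-0.673)) = -1.5200/1.5701 = -0.9681.
u' = -0.9681 × 3.00 × 10^8 m/s.

-2.90 × 10^8 m/s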